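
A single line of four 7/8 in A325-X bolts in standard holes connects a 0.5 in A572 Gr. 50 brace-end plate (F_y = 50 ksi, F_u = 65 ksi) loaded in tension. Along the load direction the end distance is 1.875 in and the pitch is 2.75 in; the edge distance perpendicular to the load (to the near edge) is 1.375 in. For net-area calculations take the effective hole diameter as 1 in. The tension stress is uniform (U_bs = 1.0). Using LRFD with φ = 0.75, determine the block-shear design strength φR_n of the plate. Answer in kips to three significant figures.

Shear plane L_v = 1.875 + 3·2.75 = 10.12 in; A_gv = 10.12 × 0.5 = 5.062 in².
A_nv = (10.12 − 3.5·1) × 0.5 = 3.312 in².
A_nt = (1.375 − 0.5·1) × 0.5 = 0.4375 in².
0.6 F_u A_nv = 129.2 kips; 0.6 F_y A_gv = 151.9 kips → shear rupture governs the shear term.
R_n = 129.2 + 1.0 × 65 × 0.4375 = 157.6 kips.
Design strength φR_n = 0.75 × 157.6 = 118 kips.

118 kips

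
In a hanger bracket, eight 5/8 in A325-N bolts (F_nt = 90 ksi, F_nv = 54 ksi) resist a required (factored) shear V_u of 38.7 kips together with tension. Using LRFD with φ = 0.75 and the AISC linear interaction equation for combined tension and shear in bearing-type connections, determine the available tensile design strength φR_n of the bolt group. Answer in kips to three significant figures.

151 kips

A_b = π·0.625²/4 = 0.3068 in²; f_rv = 38.7 / (8 × 0.3068) = 15.77 ksi.
F'_nt = 1.3 F_nt − (F_nt / φF_nv) f_rv = 1.3·90 − (90/(0.75·54))·15.77 = 81.96 ksi, capped at F_nt → F'_nt = 81.96 ksi.
R_n = F'_nt · A_b · n = 81.96 × 0.3068 × 8 = 201.2 kips.
Design strength φR_n = 0.75 × 201.2 = 151 kips.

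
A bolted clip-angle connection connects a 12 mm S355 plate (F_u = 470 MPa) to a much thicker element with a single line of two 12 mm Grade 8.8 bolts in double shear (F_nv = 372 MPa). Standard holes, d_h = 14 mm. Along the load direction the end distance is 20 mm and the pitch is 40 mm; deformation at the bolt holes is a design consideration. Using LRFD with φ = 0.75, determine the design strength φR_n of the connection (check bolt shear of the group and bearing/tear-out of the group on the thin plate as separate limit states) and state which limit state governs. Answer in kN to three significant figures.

Bolt shear: A_b = π·12²/4 = 113.1 mm²; R_n = 372 × 113.1 × 2 × 2 / 1000 = 168.3 kN → 0.75 × 168.3 = 126 kN.
Bearing (1.2 l_c t F_u ≤ 2.4 d t F_u): upper limit = 2.4·12·12·470 / 1000 = 162.4 kN.
  Edge l_c = 20 − 14/2 = 13 → r_n = 87.98 kN; interior l_c = 40 − 14 = 26 → r_n = 162.4 kN.
  R_n,bearing = 1·87.98 + 1·162.4 = 250.4 kN → 0.75 × 250.4 = 188 kN.
Bolt shear governs: 126 kN.

126 kN (bolt shear governs)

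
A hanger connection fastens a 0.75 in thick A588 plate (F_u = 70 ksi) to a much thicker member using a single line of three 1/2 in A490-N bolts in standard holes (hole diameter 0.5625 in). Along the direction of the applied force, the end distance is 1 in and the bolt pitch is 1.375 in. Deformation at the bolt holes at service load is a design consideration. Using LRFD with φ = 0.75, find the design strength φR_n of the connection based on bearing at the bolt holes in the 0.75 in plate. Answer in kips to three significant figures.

Per bolt r_n = 1.2 l_c t F_u ≤ 2.4 d t F_u; upper limit = 2.4 × 0.5 × 0.75 × 70 = 63 kips.
Edge bolt: l_c = 1 − 0.5625/2 = 0.7188 in → 1.2 × 0.7188 × 0.75 × 70 = 45.28 → r_n = 45.28 kips.
Interior bolts: l_c = 1.375 − 0.5625 = 0.8125 in → 1.2 × 0.8125 × 0.75 × 70 = 51.19 → r_n = 51.19 kips.
R_n = 1 × 45.28 + 2 × 51.19 = 147.7 kips.
Design strength φR_n = 0.75 × 147.7 = 111 kips.

111 kips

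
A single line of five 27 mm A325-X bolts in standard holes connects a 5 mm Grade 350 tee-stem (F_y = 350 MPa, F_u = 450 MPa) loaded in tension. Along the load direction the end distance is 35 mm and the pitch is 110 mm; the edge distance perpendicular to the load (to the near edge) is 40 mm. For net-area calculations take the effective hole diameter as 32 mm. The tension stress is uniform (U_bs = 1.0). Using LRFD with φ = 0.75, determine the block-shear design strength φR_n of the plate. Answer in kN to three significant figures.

376 kN

Shear plane L_v = 35 + 4·110 = 475 mm; A_gv = 475 × 5 = 2375 mm².
A_nv = (475 − 4.5·32) × 5 = 1655 mm².
A_nt = (40 − 0.5·32) × 5 = 120 mm².
0.6 F_u A_nv = 446.9 kN; 0.6 F_y A_gv = 498.8 kN → shear rupture governs the shear term.
R_n = 446.9 + 1.0 × 450 × 120 / 1000 = 500.9 kN.
Design strength φR_n = 0.75 × 500.9 = 376 kN.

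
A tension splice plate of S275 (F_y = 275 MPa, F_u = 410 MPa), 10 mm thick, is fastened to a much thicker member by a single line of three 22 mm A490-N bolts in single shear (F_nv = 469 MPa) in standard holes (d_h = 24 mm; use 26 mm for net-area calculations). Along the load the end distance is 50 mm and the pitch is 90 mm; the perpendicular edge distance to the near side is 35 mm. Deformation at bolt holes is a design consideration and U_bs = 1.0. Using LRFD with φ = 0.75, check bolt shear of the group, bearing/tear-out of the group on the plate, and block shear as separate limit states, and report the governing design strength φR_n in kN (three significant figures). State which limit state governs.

Bolt shear: A_b = π·22²/4 = 380.1 mm²; R_n = 469 × 380.1 × 3 × 1 / 1000 = 534.8 kN → 0.75 × 534.8 = 401 kN.
Bearing: edge l_c = 38, r_n = 187 kN; interior l_c = 66, r_n = 216.5 kN; R_n = 187 + 2·216.5 = 619.9 kN → 465 kN.
Block shear: A_gv = 2300, A_nv = 1650, A_nt = 220 mm²; R_n = min(0.6F_uA_nv, 0.6F_yA_gv) + U_bs·F_u·A_nt = 469.7 kN → 352 kN.
Block shear governs: 352 kN.

352 kN (block shear governs)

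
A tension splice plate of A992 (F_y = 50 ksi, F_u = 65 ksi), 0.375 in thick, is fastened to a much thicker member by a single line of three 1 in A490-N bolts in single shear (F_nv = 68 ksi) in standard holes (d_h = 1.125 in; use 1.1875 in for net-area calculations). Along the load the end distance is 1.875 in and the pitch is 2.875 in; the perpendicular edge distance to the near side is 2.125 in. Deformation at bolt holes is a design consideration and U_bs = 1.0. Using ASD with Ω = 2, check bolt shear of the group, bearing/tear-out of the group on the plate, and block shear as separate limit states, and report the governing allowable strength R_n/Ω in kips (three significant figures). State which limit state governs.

52.7 kips (block shear governs)

Bolt shear: A_b = π·1²/4 = 0.7854 in²; R_n = 68 × 0.7854 × 3 × 1 = 160.2 kips → 160.2 / 2 = 80.1 kips.
Bearing: edge l_c = 1.312, r_n = 38.39 kips; interior l_c = 1.75, r_n = 51.19 kips; R_n = 38.39 + 2·51.19 = 140.8 kips → 70.4 kips.
Block shear: A_gv = 2.859, A_nv = 1.746, A_nt = 0.5742 in²; R_n = min(0.6F_uA_nv, 0.6F_yA_gv) + U_bs·F_u·A_nt = 105.4 kips → 52.7 kips.
Block shear governs: 52.7 kips.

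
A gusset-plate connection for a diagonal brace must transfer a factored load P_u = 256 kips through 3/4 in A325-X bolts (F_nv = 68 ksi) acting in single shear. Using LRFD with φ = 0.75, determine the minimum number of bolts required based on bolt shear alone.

12 bolts

A_b = π·0.75²/4 = 0.4418 in².
Per-bolt design strength φR_n = 0.75 × 68 × 0.4418 × 1 = 22.53 kips.
n ≥ 256 / 22.53 = 11.36 → use 12 bolts.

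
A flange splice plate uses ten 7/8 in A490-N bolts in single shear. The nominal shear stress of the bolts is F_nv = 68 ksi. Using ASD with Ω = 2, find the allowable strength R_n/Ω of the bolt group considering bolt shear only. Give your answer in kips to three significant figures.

204 kips

A_b = π × 0.875² / 4 = 0.6013 in².
R_n = F_nv · A_b · n · n_s = 68 × 0.6013 × 10 × 1 = 408.9 kips.
Allowable strength R_n/Ω = 408.9 / 2 = 204 kips.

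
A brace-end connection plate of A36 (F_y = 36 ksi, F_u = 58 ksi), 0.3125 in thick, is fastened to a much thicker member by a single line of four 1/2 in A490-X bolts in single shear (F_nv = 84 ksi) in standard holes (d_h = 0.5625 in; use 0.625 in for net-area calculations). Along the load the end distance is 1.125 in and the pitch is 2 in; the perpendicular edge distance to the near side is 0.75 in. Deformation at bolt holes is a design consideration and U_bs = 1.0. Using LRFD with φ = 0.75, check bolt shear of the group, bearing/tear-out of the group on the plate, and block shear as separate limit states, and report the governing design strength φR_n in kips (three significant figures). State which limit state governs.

Bolt shear: A_b = π·0.5²/4 = 0.1963 in²; R_n = 84 × 0.1963 × 4 × 1 = 65.97 kips → 0.75 × 65.97 = 49.5 kips.
Bearing: edge l_c = 0.8438, r_n = 18.35 kips; interior l_c = 1.438, r_n = 21.75 kips; R_n = 18.35 + 3·21.75 = 83.6 kips → 62.7 kips.
Block shear: A_gv = 2.227, A_nv = 1.543, A_nt = 0.1367 in²; R_n = min(0.6F_uA_nv, 0.6F_yA_gv) + U_bs·F_u·A_nt = 56.02 kips → 42 kips.
Block shear governs: 42 kips.

42 kips (block shear governs)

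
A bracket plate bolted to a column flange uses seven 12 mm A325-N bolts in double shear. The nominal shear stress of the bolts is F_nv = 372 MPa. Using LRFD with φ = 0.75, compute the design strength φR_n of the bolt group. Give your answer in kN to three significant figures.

442 kN

A_b = π × 12² / 4 = 113.1 mm².
R_n = F_nv · A_b · n · n_s = 372 × 113.1 × 7 × 2 / 1000 = 589 kN.
Design strength φR_n = 0.75 × 589 = 442 kN.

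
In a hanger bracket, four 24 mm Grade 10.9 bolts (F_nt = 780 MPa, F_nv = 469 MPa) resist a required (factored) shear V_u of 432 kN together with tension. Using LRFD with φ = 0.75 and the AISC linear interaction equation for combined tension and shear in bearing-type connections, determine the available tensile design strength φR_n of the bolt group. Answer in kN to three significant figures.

A_b = π·24²/4 = 452.4 mm²; f_rv = 432 × 1000 / (4 × 452.4) = 238.7 MPa.
F'_nt = 1.3 F_nt − (F_nt / φF_nv) f_rv = 1.3·780 − (780/(0.75·469))·238.7 = 484.6 MPa, capped at F_nt → F'_nt = 484.6 MPa.
R_n = F'_nt · A_b · n = 484.6 × 452.4 × 4 / 1000 = 876.9 kN.
Design strength φR_n = 0.75 × 876.9 = 658 kN.

658 kN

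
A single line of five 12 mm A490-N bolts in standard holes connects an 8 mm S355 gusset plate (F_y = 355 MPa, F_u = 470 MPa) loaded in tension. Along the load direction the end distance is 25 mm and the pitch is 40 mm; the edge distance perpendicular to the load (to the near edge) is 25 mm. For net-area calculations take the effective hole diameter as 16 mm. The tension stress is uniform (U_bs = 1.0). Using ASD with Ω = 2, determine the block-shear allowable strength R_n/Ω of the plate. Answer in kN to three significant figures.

159 kN

Shear plane L_v = 25 + 4·40 = 185 mm; A_gv = 185 × 8 = 1480 mm².
A_nv = (185 − 4.5·16) × 8 = 904 mm².
A_nt = (25 − 0.5·16) × 8 = 136 mm².
0.6 F_u A_nv = 254.9 kN; 0.6 F_y A_gv = 315.2 kN → shear rupture governs the shear term.
R_n = 254.9 + 1.0 × 470 × 136 / 1000 = 318.8 kN.
Allowable strength R_n/Ω = 318.8 / 2 = 159 kN.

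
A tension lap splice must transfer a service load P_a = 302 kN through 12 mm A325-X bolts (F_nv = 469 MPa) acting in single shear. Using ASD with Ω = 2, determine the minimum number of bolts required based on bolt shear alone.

12 bolts

A_b = π·12²/4 = 113.1 mm².
Per-bolt allowable strength R_n/Ω = 469 × 113.1 × 1 / 1000 / 2 = 26.52 kN.
n ≥ 302 / 26.52 = 11.39 → use 12 bolts.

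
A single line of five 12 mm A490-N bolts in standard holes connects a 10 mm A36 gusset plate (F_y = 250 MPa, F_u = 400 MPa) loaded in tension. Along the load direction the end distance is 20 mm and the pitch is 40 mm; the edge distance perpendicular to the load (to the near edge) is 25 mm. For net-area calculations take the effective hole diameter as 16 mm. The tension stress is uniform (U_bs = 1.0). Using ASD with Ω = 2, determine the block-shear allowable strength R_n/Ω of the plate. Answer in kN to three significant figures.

Shear plane L_v = 20 + 4·40 = 180 mm; A_gv = 180 × 10 = 1800 mm².
A_nv = (180 − 4.5·16) × 10 = 1080 mm².
A_nt = (25 − 0.5·16) × 10 = 170 mm².
0.6 F_u A_nv = 259.2 kN; 0.6 F_y A_gv = 270 kN → shear rupture governs the shear term.
R_n = 259.2 + 1.0 × 400 × 170 / 1000 = 327.2 kN.
Allowable strength R_n/Ω = 327.2 / 2 = 164 kN.

164 kN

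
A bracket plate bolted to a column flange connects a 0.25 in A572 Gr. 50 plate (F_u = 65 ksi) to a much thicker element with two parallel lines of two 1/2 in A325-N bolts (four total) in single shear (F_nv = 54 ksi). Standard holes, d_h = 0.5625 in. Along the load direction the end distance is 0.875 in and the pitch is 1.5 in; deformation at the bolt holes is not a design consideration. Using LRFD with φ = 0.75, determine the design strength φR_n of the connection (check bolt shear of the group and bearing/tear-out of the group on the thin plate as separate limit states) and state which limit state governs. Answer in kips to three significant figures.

31.8 kips (bolt shear governs)

Bolt shear: A_b = π·0.5²/4 = 0.1963 in²; R_n = 54 × 0.1963 × 4 × 1 = 42.41 kips → 0.75 × 42.41 = 31.8 kips.
Bearing (1.5 l_c t F_u ≤ 3.0 d t F_u): upper limit = 3.0·0.5·0.25·65 = 24.38 kips.
  Edge l_c = 0.875 − 0.5625/2 = 0.5938 → r_n = 14.47 kips; interior l_c = 1.5 − 0.5625 = 0.9375 → r_n = 22.85 kips.
  R_n,bearing = 2·14.47 + 2·22.85 = 74.65 kips → 0.75 × 74.65 = 56 kips.
Bolt shear governs: 31.8 kips.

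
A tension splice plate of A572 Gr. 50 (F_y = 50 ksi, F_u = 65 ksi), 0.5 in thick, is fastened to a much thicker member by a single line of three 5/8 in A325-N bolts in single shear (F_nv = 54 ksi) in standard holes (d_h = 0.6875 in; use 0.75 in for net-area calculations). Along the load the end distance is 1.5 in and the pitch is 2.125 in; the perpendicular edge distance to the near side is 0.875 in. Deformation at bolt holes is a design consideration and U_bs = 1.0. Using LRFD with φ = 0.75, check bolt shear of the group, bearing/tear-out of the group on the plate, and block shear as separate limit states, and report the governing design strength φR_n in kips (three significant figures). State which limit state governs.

37.3 kips (bolt shear governs)

Bolt shear: A_b = π·0.625²/4 = 0.3068 in²; R_n = 54 × 0.3068 × 3 × 1 = 49.7 kips → 0.75 × 49.7 = 37.3 kips.
Bearing: edge l_c = 1.156, r_n = 45.09 kips; interior l_c = 1.438, r_n = 48.75 kips; R_n = 45.09 + 2·48.75 = 142.6 kips → 107 kips.
Block shear: A_gv = 2.875, A_nv = 1.938, A_nt = 0.25 in²; R_n = min(0.6F_uA_nv, 0.6F_yA_gv) + U_bs·F_u·A_nt = 91.81 kips → 68.9 kips.
Bolt shear governs: 37.3 kips.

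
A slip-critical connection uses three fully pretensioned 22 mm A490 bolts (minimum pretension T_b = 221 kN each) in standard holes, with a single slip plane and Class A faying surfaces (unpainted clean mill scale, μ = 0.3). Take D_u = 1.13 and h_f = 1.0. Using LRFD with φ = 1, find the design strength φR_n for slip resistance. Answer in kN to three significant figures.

225 kN

R_n = μ · D_u · h_f · T_b · n_s · n_b = 0.3 × 1.13 × 1.0 × 221 × 1 × 3 = 224.8 kN.
Design strength φR_n = 1 × 224.8 = 225 kN.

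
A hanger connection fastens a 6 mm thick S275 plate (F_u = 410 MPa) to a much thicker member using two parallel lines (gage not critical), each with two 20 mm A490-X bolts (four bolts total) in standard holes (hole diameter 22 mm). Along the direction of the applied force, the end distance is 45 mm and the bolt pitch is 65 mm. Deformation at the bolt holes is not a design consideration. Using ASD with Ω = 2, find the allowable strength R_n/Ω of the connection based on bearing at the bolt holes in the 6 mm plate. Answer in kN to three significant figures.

Per bolt r_n = 1.5 l_c t F_u ≤ 3.0 d t F_u; upper limit = 3.0 × 20 × 6 × 410 / 1000 = 147.6 kN.
Edge bolt: l_c = 45 − 22/2 = 34 mm → 1.5 × 34 × 6 × 410 / 1000 = 125.5 → r_n = 125.5 kN.
Interior bolts: l_c = 65 − 22 = 43 mm → 1.5 × 43 × 6 × 410 / 1000 = 158.7 → r_n = 147.6 kN.
R_n = 2 × 125.5 + 2 × 147.6 = 546.1 kN.
Allowable strength R_n/Ω = 546.1 / 2 = 273 kN.

273 kN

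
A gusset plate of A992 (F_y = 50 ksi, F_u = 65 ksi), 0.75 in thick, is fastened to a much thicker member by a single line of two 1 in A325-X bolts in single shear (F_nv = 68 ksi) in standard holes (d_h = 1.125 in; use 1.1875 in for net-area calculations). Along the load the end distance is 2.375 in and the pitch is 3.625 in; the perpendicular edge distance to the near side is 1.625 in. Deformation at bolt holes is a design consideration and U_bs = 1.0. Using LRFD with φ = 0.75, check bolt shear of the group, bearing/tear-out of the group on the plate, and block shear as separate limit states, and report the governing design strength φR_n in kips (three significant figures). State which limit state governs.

Bolt shear: A_b = π·1²/4 = 0.7854 in²; R_n = 68 × 0.7854 × 2 × 1 = 106.8 kips → 0.75 × 106.8 = 80.1 kips.
Bearing: edge l_c = 1.812, r_n = 106 kips; interior l_c = 2.5, r_n = 117 kips; R_n = 106 + 1·117 = 223 kips → 167 kips.
Block shear: A_gv = 4.5, A_nv = 3.164, A_nt = 0.7734 in²; R_n = min(0.6F_uA_nv, 0.6F_yA_gv) + U_bs·F_u·A_nt = 173.7 kips → 130 kips.
Bolt shear governs: 80.1 kips.

80.1 kips (bolt shear governs)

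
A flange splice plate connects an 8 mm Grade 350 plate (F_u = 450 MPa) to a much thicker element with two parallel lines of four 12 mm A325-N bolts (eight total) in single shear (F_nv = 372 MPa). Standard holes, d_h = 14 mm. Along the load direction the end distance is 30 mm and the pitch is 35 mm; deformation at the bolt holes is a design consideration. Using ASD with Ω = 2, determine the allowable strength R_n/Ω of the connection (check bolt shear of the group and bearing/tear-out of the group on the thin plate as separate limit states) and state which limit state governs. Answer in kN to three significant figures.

168 kN (bolt shear governs)

Bolt shear: A_b = π·12²/4 = 113.1 mm²; R_n = 372 × 113.1 × 8 × 1 / 1000 = 336.6 kN → 336.6 / 2 = 168 kN.
Bearing (1.2 l_c t F_u ≤ 2.4 d t F_u): upper limit = 2.4·12·8·450 / 1000 = 103.7 kN.
  Edge l_c = 30 − 14/2 = 23 → r_n = 99.36 kN; interior l_c = 35 − 14 = 21 → r_n = 90.72 kN.
  R_n,bearing = 2·99.36 + 6·90.72 = 743 kN → 743 / 2 = 372 kN.
Bolt shear governs: 168 kN.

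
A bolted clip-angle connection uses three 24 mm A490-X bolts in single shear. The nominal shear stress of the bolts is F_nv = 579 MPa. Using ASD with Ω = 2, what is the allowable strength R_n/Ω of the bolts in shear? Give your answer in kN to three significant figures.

A_b = π × 24² / 4 = 452.4 mm².
R_n = F_nv · A_b · n · n_s = 579 × 452.4 × 3 × 1 / 1000 = 785.8 kN.
Allowable strength R_n/Ω = 785.8 / 2 = 393 kN.

393 kN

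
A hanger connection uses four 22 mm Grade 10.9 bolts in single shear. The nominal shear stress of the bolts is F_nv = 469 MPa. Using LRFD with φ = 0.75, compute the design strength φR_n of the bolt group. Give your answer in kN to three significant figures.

A_b = π × 22² / 4 = 380.1 mm².
R_n = F_nv · A_b · n · n_s = 469 × 380.1 × 4 × 1 / 1000 = 713.1 kN.
Design strength φR_n = 0.75 × 713.1 = 535 kN.

535 kN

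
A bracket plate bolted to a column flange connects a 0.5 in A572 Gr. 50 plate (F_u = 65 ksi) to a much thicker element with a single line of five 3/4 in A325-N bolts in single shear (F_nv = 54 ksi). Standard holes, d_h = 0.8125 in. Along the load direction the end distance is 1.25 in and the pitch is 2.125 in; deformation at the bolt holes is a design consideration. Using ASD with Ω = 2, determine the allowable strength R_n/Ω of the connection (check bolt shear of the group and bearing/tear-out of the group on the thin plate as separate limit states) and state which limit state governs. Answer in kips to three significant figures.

59.6 kips (bolt shear governs)

Bolt shear: A_b = π·0.75²/4 = 0.4418 in²; R_n = 54 × 0.4418 × 5 × 1 = 119.3 kips → 119.3 / 2 = 59.6 kips.
Bearing (1.2 l_c t F_u ≤ 2.4 d t F_u): upper limit = 2.4·0.75·0.5·65 = 58.5 kips.
  Edge l_c = 1.25 − 0.8125/2 = 0.8438 → r_n = 32.91 kips; interior l_c = 2.125 − 0.8125 = 1.312 → r_n = 51.19 kips.
  R_n,bearing = 1·32.91 + 4·51.19 = 237.7 kips → 237.7 / 2 = 119 kips.
Bolt shear governs: 59.6 kips.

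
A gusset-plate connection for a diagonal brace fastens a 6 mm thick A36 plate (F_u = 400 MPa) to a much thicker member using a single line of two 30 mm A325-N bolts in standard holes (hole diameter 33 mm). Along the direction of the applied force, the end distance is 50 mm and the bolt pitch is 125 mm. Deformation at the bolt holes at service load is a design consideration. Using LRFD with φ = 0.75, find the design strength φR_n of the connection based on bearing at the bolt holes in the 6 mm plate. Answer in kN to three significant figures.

Per bolt r_n = 1.2 l_c t F_u ≤ 2.4 d t F_u; upper limit = 2.4 × 30 × 6 × 400 / 1000 = 172.8 kN.
Edge bolt: l_c = 50 − 33/2 = 33.5 mm → 1.2 × 33.5 × 6 × 400 / 1000 = 96.48 → r_n = 96.48 kN.
Interior bolts: l_c = 125 − 33 = 92 mm → 1.2 × 92 × 6 × 400 / 1000 = 265 → r_n = 172.8 kN.
R_n = 1 × 96.48 + 1 × 172.8 = 269.3 kN.
Design strength φR_n = 0.75 × 269.3 = 202 kN.

202 kN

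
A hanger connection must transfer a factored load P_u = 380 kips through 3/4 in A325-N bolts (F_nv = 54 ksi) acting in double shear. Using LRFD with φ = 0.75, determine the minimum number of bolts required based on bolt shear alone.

A_b = π·0.75²/4 = 0.4418 in².
Per-bolt design strength φR_n = 0.75 × 54 × 0.4418 × 2 = 35.78 kips.
n ≥ 380 / 35.78 = 10.62 → use 11 bolts.

11 bolts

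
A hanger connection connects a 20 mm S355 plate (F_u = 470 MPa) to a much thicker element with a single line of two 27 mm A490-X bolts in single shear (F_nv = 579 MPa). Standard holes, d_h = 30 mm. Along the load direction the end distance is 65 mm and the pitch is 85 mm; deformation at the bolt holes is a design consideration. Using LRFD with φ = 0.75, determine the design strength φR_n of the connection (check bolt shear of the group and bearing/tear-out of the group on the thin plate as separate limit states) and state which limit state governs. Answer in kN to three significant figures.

497 kN (bolt shear governs)

Bolt shear: A_b = π·27²/4 = 572.6 mm²; R_n = 579 × 572.6 × 2 × 1 / 1000 = 663 kN → 0.75 × 663 = 497 kN.
Bearing (1.2 l_c t F_u ≤ 2.4 d t F_u): upper limit = 2.4·27·20·470 / 1000 = 609.1 kN.
  Edge l_c = 65 − 30/2 = 50 → r_n = 564 kN; interior l_c = 85 − 30 = 55 → r_n = 609.1 kN.
  R_n,bearing = 1·564 + 1·609.1 = 1173 kN → 0.75 × 1173 = 880 kN.
Bolt shear governs: 497 kN.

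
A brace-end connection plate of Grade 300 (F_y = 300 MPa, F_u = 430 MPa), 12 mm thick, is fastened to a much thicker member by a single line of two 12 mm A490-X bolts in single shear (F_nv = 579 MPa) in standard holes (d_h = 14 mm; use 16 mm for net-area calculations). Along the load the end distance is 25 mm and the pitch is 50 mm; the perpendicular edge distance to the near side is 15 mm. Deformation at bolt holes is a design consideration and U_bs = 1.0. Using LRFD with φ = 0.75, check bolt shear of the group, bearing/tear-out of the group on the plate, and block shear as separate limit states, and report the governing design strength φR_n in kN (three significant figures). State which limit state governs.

Bolt shear: A_b = π·12²/4 = 113.1 mm²; R_n = 579 × 113.1 × 2 × 1 / 1000 = 131 kN → 0.75 × 131 = 98.2 kN.
Bearing: edge l_c = 18, r_n = 111.5 kN; interior l_c = 36, r_n = 148.6 kN; R_n = 111.5 + 1·148.6 = 260.1 kN → 195 kN.
Block shear: A_gv = 900, A_nv = 612, A_nt = 84 mm²; R_n = min(0.6F_uA_nv, 0.6F_yA_gv) + U_bs·F_u·A_nt = 194 kN → 146 kN.
Bolt shear governs: 98.2 kN.

98.2 kN (bolt shear governs)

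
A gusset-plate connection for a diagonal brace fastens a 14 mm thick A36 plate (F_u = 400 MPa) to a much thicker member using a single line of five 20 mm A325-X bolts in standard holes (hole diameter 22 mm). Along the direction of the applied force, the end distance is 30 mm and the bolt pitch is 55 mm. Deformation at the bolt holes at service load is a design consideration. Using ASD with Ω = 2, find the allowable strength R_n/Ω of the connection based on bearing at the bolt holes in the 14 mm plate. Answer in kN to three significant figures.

Per bolt r_n = 1.2 l_c t F_u ≤ 2.4 d t F_u; upper limit = 2.4 × 20 × 14 × 400 / 1000 = 268.8 kN.
Edge bolt: l_c = 30 − 22/2 = 19 mm → 1.2 × 19 × 14 × 400 / 1000 = 127.7 → r_n = 127.7 kN.
Interior bolts: l_c = 55 − 22 = 33 mm → 1.2 × 33 × 14 × 400 / 1000 = 221.8 → r_n = 221.8 kN.
R_n = 1 × 127.7 + 4 × 221.8 = 1015 kN.
Allowable strength R_n/Ω = 1015 / 2 = 507 kN.

507 kN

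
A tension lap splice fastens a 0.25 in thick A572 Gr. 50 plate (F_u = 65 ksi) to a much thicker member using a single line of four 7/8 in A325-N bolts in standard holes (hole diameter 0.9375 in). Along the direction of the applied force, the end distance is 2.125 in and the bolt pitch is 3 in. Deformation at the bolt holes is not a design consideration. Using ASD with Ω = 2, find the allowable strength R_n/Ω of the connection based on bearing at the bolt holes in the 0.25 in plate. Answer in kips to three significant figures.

84.2 kips

Per bolt r_n = 1.5 l_c t F_u ≤ 3.0 d t F_u; upper limit = 3.0 × 0.875 × 0.25 × 65 = 42.66 kips.
Edge bolt: l_c = 2.125 − 0.9375/2 = 1.656 in → 1.5 × 1.656 × 0.25 × 65 = 40.37 → r_n = 40.37 kips.
Interior bolts: l_c = 3 − 0.9375 = 2.062 in → 1.5 × 2.062 × 0.25 × 65 = 50.27 → r_n = 42.66 kips.
R_n = 1 × 40.37 + 3 × 42.66 = 168.3 kips.
Allowable strength R_n/Ω = 168.3 / 2 = 84.2 kips.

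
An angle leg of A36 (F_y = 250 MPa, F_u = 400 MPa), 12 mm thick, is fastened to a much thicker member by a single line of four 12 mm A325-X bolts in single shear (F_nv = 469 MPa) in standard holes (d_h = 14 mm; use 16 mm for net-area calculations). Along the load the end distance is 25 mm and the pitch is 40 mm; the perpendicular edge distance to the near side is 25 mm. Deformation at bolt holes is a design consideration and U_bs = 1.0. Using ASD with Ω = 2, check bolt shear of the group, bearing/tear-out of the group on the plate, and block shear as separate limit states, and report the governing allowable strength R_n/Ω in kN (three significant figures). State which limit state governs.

106 kN (bolt shear governs)

Bolt shear: A_b = π·12²/4 = 113.1 mm²; R_n = 469 × 113.1 × 4 × 1 / 1000 = 212.2 kN → 212.2 / 2 = 106 kN.
Bearing: edge l_c = 18, r_n = 103.7 kN; interior l_c = 26, r_n = 138.2 kN; R_n = 103.7 + 3·138.2 = 518.4 kN → 259 kN.
Block shear: A_gv = 1740, A_nv = 1068, A_nt = 204 mm²; R_n = min(0.6F_uA_nv, 0.6F_yA_gv) + U_bs·F_u·A_nt = 337.9 kN → 169 kN.
Bolt shear governs: 106 kN.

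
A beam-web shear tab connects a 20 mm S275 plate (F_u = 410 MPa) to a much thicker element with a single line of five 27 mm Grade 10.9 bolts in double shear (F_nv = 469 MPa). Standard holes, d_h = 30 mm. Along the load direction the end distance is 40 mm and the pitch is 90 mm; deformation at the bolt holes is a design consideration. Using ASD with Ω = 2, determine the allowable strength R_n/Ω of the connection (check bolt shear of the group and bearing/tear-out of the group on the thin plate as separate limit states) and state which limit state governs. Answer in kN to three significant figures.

1190 kN (bearing governs)

Bolt shear: A_b = π·27²/4 = 572.6 mm²; R_n = 469 × 572.6 × 5 × 2 / 1000 = 2685 kN → 2685 / 2 = 1340 kN.
Bearing (1.2 l_c t F_u ≤ 2.4 d t F_u): upper limit = 2.4·27·20·410 / 1000 = 531.4 kN.
  Edge l_c = 40 − 30/2 = 25 → r_n = 246 kN; interior l_c = 90 − 30 = 60 → r_n = 531.4 kN.
  R_n,bearing = 1·246 + 4·531.4 = 2371 kN → 2371 / 2 = 1190 kN.
Bearing governs: 1190 kN.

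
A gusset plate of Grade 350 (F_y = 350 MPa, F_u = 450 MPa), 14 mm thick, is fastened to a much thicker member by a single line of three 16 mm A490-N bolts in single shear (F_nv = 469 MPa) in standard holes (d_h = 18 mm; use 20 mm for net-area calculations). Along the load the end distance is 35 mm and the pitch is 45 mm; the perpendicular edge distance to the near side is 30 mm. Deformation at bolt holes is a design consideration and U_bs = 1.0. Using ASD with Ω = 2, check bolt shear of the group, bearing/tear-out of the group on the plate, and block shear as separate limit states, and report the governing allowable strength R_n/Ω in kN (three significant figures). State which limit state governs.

Bolt shear: A_b = π·16²/4 = 201.1 mm²; R_n = 469 × 201.1 × 3 × 1 / 1000 = 282.9 kN → 282.9 / 2 = 141 kN.
Bearing: edge l_c = 26, r_n = 196.6 kN; interior l_c = 27, r_n = 204.1 kN; R_n = 196.6 + 2·204.1 = 604.8 kN → 302 kN.
Block shear: A_gv = 1750, A_nv = 1050, A_nt = 280 mm²; R_n = min(0.6F_uA_nv, 0.6F_yA_gv) + U_bs·F_u·A_nt = 409.5 kN → 205 kN.
Bolt shear governs: 141 kN.

141 kN (bolt shear governs)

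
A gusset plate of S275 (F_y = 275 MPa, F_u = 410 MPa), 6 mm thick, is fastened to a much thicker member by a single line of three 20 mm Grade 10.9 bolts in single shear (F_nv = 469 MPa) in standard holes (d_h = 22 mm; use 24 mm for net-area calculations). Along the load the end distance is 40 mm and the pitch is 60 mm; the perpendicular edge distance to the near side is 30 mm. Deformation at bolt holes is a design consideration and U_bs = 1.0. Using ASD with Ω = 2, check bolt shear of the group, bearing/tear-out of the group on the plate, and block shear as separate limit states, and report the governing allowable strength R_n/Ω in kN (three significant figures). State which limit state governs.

Bolt shear: A_b = π·20²/4 = 314.2 mm²; R_n = 469 × 314.2 × 3 × 1 / 1000 = 442 kN → 442 / 2 = 221 kN.
Bearing: edge l_c = 29, r_n = 85.61 kN; interior l_c = 38, r_n = 112.2 kN; R_n = 85.61 + 2·112.2 = 310 kN → 155 kN.
Block shear: A_gv = 960, A_nv = 600, A_nt = 108 mm²; R_n = min(0.6F_uA_nv, 0.6F_yA_gv) + U_bs·F_u·A_nt = 191.9 kN → 95.9 kN.
Block shear governs: 95.9 kN.

95.9 kN (block shear governs)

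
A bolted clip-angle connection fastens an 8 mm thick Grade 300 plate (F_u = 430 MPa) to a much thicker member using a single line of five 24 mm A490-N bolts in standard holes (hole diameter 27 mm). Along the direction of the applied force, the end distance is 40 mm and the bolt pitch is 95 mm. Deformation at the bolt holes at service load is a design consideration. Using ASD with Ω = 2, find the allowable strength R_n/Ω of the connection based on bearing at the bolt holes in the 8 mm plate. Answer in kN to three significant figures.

451 kN

Per bolt r_n = 1.2 l_c t F_u ≤ 2.4 d t F_u; upper limit = 2.4 × 24 × 8 × 430 / 1000 = 198.1 kN.
Edge bolt: l_c = 40 − 27/2 = 26.5 mm → 1.2 × 26.5 × 8 × 430 / 1000 = 109.4 → r_n = 109.4 kN.
Interior bolts: l_c = 95 − 27 = 68 mm → 1.2 × 68 × 8 × 430 / 1000 = 280.7 → r_n = 198.1 kN.
R_n = 1 × 109.4 + 4 × 198.1 = 902 kN.
Allowable strength R_n/Ω = 902 / 2 = 451 kN.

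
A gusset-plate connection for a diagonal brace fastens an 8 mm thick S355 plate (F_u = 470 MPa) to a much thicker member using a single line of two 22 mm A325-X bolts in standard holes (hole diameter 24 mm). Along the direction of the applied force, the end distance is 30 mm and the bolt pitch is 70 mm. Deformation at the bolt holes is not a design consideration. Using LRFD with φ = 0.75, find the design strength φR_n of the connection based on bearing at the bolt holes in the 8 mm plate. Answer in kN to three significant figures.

Per bolt r_n = 1.5 l_c t F_u ≤ 3.0 d t F_u; upper limit = 3.0 × 22 × 8 × 470 / 1000 = 248.2 kN.
Edge bolt: l_c = 30 − 24/2 = 18 mm → 1.5 × 18 × 8 × 470 / 1000 = 101.5 → r_n = 101.5 kN.
Interior bolts: l_c = 70 − 24 = 46 mm → 1.5 × 46 × 8 × 470 / 1000 = 259.4 → r_n = 248.2 kN.
R_n = 1 × 101.5 + 1 × 248.2 = 349.7 kN.
Design strength φR_n = 0.75 × 349.7 = 262 kN.

262 kN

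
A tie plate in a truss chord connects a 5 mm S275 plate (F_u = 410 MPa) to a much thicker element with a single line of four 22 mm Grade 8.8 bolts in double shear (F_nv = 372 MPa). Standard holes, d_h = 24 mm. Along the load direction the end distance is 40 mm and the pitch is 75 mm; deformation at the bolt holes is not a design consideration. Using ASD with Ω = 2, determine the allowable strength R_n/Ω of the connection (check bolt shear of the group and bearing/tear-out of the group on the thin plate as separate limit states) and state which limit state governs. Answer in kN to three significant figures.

Bolt shear: A_b = π·22²/4 = 380.1 mm²; R_n = 372 × 380.1 × 4 × 2 / 1000 = 1131 kN → 1131 / 2 = 566 kN.
Bearing (1.5 l_c t F_u ≤ 3.0 d t F_u): upper limit = 3.0·22·5·410 / 1000 = 135.3 kN.
  Edge l_c = 40 − 24/2 = 28 → r_n = 86.1 kN; interior l_c = 75 − 24 = 51 → r_n = 135.3 kN.
  R_n,bearing = 1·86.1 + 3·135.3 = 492 kN → 492 / 2 = 246 kN.
Bearing governs: 246 kN.

246 kN (bearing governs)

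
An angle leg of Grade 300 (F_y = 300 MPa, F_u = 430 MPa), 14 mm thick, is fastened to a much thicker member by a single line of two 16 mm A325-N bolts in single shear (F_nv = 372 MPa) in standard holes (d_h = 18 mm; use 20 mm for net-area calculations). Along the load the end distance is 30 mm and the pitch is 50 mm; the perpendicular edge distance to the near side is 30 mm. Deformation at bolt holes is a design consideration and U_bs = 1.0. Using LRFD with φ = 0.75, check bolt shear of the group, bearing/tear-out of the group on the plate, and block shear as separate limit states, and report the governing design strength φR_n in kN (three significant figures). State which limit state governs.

112 kN (bolt shear governs)

Bolt shear: A_b = π·16²/4 = 201.1 mm²; R_n = 372 × 201.1 × 2 × 1 / 1000 = 149.6 kN → 0.75 × 149.6 = 112 kN.
Bearing: edge l_c = 21, r_n = 151.7 kN; interior l_c = 32, r_n = 231.2 kN; R_n = 151.7 + 1·231.2 = 382.9 kN → 287 kN.
Block shear: A_gv = 1120, A_nv = 700, A_nt = 280 mm²; R_n = min(0.6F_uA_nv, 0.6F_yA_gv) + U_bs·F_u·A_nt = 301 kN → 226 kN.
Bolt shear governs: 112 kN.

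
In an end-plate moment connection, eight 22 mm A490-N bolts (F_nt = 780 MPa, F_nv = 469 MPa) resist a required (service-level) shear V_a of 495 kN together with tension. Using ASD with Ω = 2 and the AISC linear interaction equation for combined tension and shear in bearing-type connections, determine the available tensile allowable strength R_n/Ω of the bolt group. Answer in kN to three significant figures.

A_b = π·22²/4 = 380.1 mm²; f_rv = 495 × 1000 / (8 × 380.1) = 162.8 MPa.
F'_nt = 1.3 F_nt − (Ω F_nt / F_nv) f_rv = 1.3·780 − (2·780/469)·162.8 = 472.6 MPa, capped at F_nt → F'_nt = 472.6 MPa.
R_n = F'_nt · A_b · n = 472.6 × 380.1 × 8 / 1000 = 1437 kN.
Allowable strength R_n/Ω = 1437 / 2 = 719 kN.

719 kN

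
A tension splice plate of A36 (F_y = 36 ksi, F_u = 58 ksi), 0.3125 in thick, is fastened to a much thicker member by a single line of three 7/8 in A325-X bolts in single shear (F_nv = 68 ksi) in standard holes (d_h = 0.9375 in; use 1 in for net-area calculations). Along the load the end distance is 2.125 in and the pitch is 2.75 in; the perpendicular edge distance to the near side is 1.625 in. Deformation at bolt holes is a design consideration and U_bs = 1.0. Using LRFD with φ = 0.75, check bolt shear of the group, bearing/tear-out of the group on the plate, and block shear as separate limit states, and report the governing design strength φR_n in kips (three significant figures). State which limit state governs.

53.9 kips (block shear governs)

Bolt shear: A_b = π·0.875²/4 = 0.6013 in²; R_n = 68 × 0.6013 × 3 × 1 = 122.7 kips → 0.75 × 122.7 = 92 kips.
Bearing: edge l_c = 1.656, r_n = 36.02 kips; interior l_c = 1.812, r_n = 38.06 kips; R_n = 36.02 + 2·38.06 = 112.1 kips → 84.1 kips.
Block shear: A_gv = 2.383, A_nv = 1.602, A_nt = 0.3516 in²; R_n = min(0.6F_uA_nv, 0.6F_yA_gv) + U_bs·F_u·A_nt = 71.86 kips → 53.9 kips.
Block shear governs: 53.9 kips.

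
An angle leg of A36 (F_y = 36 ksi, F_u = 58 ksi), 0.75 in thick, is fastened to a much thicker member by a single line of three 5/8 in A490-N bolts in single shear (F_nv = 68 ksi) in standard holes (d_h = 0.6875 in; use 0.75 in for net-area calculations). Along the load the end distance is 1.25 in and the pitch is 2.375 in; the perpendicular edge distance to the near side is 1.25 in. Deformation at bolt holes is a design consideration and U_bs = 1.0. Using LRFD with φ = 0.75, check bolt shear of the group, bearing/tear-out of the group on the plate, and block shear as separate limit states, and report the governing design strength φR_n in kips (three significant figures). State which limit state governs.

46.9 kips (bolt shear governs)

Bolt shear: A_b = π·0.625²/4 = 0.3068 in²; R_n = 68 × 0.3068 × 3 × 1 = 62.59 kips → 0.75 × 62.59 = 46.9 kips.
Bearing: edge l_c = 0.9062, r_n = 47.31 kips; interior l_c = 1.688, r_n = 65.25 kips; R_n = 47.31 + 2·65.25 = 177.8 kips → 133 kips.
Block shear: A_gv = 4.5, A_nv = 3.094, A_nt = 0.6562 in²; R_n = min(0.6F_uA_nv, 0.6F_yA_gv) + U_bs·F_u·A_nt = 135.3 kips → 101 kips.
Bolt shear governs: 46.9 kips.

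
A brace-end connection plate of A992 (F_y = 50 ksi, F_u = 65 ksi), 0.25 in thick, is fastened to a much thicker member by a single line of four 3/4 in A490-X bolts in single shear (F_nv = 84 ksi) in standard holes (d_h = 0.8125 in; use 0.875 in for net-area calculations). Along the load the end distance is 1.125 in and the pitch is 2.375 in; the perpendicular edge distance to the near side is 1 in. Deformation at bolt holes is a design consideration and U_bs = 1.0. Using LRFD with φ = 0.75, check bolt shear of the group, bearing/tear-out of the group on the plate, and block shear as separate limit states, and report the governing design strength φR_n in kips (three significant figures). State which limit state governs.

Bolt shear: A_b = π·0.75²/4 = 0.4418 in²; R_n = 84 × 0.4418 × 4 × 1 = 148.4 kips → 0.75 × 148.4 = 111 kips.
Bearing: edge l_c = 0.7188, r_n = 14.02 kips; interior l_c = 1.562, r_n = 29.25 kips; R_n = 14.02 + 3·29.25 = 101.8 kips → 76.3 kips.
Block shear: A_gv = 2.062, A_nv = 1.297, A_nt = 0.1406 in²; R_n = min(0.6F_uA_nv, 0.6F_yA_gv) + U_bs·F_u·A_nt = 59.72 kips → 44.8 kips.
Block shear governs: 44.8 kips.

44.8 kips (block shear governs)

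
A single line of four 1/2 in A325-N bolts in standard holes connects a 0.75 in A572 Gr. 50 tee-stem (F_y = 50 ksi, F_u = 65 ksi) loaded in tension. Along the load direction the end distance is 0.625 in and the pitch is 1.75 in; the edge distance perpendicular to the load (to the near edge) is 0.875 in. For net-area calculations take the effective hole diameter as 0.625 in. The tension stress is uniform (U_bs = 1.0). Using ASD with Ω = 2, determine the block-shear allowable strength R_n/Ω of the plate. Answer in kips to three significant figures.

67.6 kips

Shear plane L_v = 0.625 + 3·1.75 = 5.875 in; A_gv = 5.875 × 0.75 = 4.406 in².
A_nv = (5.875 − 3.5·0.625) × 0.75 = 2.766 in².
A_nt = (0.875 − 0.5·0.625) × 0.75 = 0.4219 in².
0.6 F_u A_nv = 107.9 kips; 0.6 F_y A_gv = 132.2 kips → shear rupture governs the shear term.
R_n = 107.9 + 1.0 × 65 × 0.4219 = 135.3 kips.
Allowable strength R_n/Ω = 135.3 / 2 = 67.6 kips.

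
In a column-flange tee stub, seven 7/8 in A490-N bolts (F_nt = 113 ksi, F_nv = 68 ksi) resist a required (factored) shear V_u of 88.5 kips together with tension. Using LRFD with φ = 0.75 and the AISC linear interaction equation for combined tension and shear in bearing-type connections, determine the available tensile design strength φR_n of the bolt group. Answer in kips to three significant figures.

A_b = π·0.875²/4 = 0.6013 in²; f_rv = 88.5 / (7 × 0.6013) = 21.03 ksi.
F'_nt = 1.3 F_nt − (F_nt / φF_nv) f_rv = 1.3·113 − (113/(0.75·68))·21.03 = 100.3 ksi, capped at F_nt → F'_nt = 100.3 ksi.
R_n = F'_nt · A_b · n = 100.3 × 0.6013 × 7 = 422.2 kips.
Design strength φR_n = 0.75 × 422.2 = 317 kips.

317 kips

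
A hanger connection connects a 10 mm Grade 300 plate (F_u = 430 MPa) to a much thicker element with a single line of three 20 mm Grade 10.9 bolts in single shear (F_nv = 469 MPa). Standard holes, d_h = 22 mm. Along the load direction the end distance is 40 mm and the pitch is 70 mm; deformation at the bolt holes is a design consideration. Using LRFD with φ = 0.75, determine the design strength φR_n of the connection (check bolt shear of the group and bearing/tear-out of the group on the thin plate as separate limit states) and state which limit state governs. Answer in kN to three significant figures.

332 kN (bolt shear governs)

Bolt shear: A_b = π·20²/4 = 314.2 mm²; R_n = 469 × 314.2 × 3 × 1 / 1000 = 442 kN → 0.75 × 442 = 332 kN.
Bearing (1.2 l_c t F_u ≤ 2.4 d t F_u): upper limit = 2.4·20·10·430 / 1000 = 206.4 kN.
  Edge l_c = 40 − 22/2 = 29 → r_n = 149.6 kN; interior l_c = 70 − 22 = 48 → r_n = 206.4 kN.
  R_n,bearing = 1·149.6 + 2·206.4 = 562.4 kN → 0.75 × 562.4 = 422 kN.
Bolt shear governs: 332 kN.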